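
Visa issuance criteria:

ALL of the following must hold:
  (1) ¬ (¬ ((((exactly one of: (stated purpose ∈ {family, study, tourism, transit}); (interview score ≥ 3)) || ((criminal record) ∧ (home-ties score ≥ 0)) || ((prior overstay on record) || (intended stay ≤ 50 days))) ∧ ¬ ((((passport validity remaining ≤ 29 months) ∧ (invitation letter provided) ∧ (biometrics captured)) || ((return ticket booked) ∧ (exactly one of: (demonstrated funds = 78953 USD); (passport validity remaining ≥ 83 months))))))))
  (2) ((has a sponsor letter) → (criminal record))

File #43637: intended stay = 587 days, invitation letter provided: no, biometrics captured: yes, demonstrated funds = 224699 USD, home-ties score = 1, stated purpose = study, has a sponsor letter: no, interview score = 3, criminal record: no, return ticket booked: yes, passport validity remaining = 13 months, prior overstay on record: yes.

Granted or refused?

Granted

Atomic conditions:
  stated purpose ∈ {family, study, tourism, transit}: study is in the set → true
  interview score ≥ 3: 3 ≥ 3 is true
  criminal record: no → false
  home-ties score ≥ 0: 1 ≥ 0 is true
  prior overstay on record: yes → true
  intended stay ≤ 50 days: 587 ≤ 50 is false
  passport validity remaining ≤ 29 months: 13 ≤ 29 is true
  invitation letter provided: no → false
  biometrics captured: yes → true
  return ticket booked: yes → true
  demonstrated funds = 78953 USD: 224699 == 78953 is false
  passport validity remaining ≥ 83 months: 13 ≥ 83 is false
  has a sponsor letter: no → false
Combine:
[1.1.1.1.1] exactly-one(true, true) = false
[1.1.1.1.2] false AND true = false
[1.1.1.1.3] true OR false = true
[1.1.1.1] false OR false OR true = true
[1.1.1.2.1.1] true AND false AND true = false
[1.1.1.2.1.2.2] exactly-one(false, false) = false
[1.1.1.2.1.2] true AND false = false
[1.1.1.2.1] false OR false = false
[1.1.1.2] NOT false = true
[1.1.1] true AND true = true
[1.1] NOT true = false
[1] NOT false = true
[2] false → false (antecedent false ⇒ implication holds) = true
[root] true AND true = true
Overall: true → granted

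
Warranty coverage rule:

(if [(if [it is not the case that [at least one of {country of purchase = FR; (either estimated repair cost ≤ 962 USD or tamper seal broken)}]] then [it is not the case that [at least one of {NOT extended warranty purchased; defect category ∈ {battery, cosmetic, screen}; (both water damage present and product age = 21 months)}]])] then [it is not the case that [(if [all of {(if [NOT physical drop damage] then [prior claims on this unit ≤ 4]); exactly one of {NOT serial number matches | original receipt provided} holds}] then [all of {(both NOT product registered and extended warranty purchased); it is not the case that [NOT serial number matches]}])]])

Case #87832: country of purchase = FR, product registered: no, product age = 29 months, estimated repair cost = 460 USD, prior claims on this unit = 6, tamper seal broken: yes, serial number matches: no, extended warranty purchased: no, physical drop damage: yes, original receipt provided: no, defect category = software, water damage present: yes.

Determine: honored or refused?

Honored

Atomic conditions:
  country of purchase = FR: FR == FR is true
  estimated repair cost ≤ 962 USD: 460 ≤ 962 is true
  tamper seal broken: yes → true
  NOT extended warranty purchased: no → true
  defect category ∈ {battery, cosmetic, screen}: software is not in the set → false
  water damage present: yes → true
  product age = 21 months: 29 == 21 is false
  NOT physical drop damage: yes → false
  prior claims on this unit ≤ 4: 6 ≤ 4 is false
  NOT serial number matches: no → true
  original receipt provided: no → false
  NOT product registered: no → true
  extended warranty purchased: no → false
Combine:
[1.1.1.2] true OR true = true
[1.1.1] true OR true = true
[1.1] NOT true = false
[1.2.1.3] true AND false = false
[1.2.1] true OR false OR false = true
[1.2] NOT true = false
[1] false → false (antecedent false ⇒ implication holds) = true
[2.1.1.1] false → false (antecedent false ⇒ implication holds) = true
[2.1.1.2] exactly-one(true, false) = true
[2.1.1] true AND true = true
[2.1.2.1] true AND false = false
[2.1.2.2] NOT true = false
[2.1.2] false AND false = false
[2.1] true → false = false
[2] NOT false = true
[root] true → true = true
Overall: true → honored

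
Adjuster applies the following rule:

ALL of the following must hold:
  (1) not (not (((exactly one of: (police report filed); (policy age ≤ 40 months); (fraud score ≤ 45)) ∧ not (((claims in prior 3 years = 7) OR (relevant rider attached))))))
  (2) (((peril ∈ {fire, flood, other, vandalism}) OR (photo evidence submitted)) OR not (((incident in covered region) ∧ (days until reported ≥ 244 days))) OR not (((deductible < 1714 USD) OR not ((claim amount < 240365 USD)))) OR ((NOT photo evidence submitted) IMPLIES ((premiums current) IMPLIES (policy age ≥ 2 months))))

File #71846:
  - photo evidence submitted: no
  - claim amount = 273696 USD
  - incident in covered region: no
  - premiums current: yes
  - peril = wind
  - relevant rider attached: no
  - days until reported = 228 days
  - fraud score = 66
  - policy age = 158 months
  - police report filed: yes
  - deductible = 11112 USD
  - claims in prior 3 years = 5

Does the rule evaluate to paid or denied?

Atomic conditions:
  police report filed: yes → true
  policy age ≤ 40 months: 158 ≤ 40 is false
  fraud score ≤ 45: 66 ≤ 45 is false
  claims in prior 3 years = 7: 5 == 7 is false
  relevant rider attached: no → false
  peril ∈ {fire, flood, other, vandalism}: wind is not in the set → false
  photo evidence submitted: no → false
  incident in covered region: no → false
  days until reported ≥ 244 days: 228 ≥ 244 is false
  deductible < 1714 USD: 11112 < 1714 is false
  claim amount < 240365 USD: 273696 < 240365 is false
  NOT photo evidence submitted: no → true
  premiums current: yes → true
  policy age ≥ 2 months: 158 ≥ 2 is true
Combine:
[1.1.1.1] exactly-one(true, false, false) = true
[1.1.1.2.1] false OR false = false
[1.1.1.2] NOT false = true
[1.1.1] true AND true = true
[1.1] NOT true = false
[1] NOT false = true
[2.1] false OR false = false
[2.2.1] false AND false = false
[2.2] NOT false = true
[2.3.1.2] NOT false = true
[2.3.1] false OR true = true
[2.3] NOT true = false
[2.4.2] true → true = true
[2.4] true → true = true
[2] false OR true OR false OR true = true
[root] true AND true = true
Overall: true → paid

Paid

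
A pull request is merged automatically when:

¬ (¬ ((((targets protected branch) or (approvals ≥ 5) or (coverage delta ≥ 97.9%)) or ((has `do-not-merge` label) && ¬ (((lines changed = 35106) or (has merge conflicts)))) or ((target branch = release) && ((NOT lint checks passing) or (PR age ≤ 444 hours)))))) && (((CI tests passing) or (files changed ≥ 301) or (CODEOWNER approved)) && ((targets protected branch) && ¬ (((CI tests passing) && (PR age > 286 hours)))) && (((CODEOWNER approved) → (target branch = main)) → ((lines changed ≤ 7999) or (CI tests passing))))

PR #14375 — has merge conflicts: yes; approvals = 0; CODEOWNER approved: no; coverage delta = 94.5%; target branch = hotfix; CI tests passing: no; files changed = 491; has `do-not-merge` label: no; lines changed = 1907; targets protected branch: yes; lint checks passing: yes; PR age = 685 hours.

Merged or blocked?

Atomic conditions:
  targets protected branch: yes → true
  approvals ≥ 5: 0 ≥ 5 is false
  coverage delta ≥ 97.9%: 94.5 ≥ 97.9 is false
  has `do-not-merge` label: no → false
  lines changed = 35106: 1907 == 35106 is false
  has merge conflicts: yes → true
  target branch = release: hotfix == release is false
  NOT lint checks passing: yes → false
  PR age ≤ 444 hours: 685 ≤ 444 is false
  CI tests passing: no → false
  files changed ≥ 301: 491 ≥ 301 is true
  CODEOWNER approved: no → false
  PR age > 286 hours: 685 > 286 is true
  target branch = main: hotfix == main is false
  lines changed ≤ 7999: 1907 ≤ 7999 is true
Combine:
[1.1.1.1] true OR false OR false = true
[1.1.1.2.2.1] false OR true = true
[1.1.1.2.2] NOT true = false
[1.1.1.2] false AND false = false
[1.1.1.3.2] false OR false = false
[1.1.1.3] false AND false = false
[1.1.1] true OR false OR false = true
[1.1] NOT true = false
[1] NOT false = true
[2.1] false OR true OR false = true
[2.2.2.1] false AND true = false
[2.2.2] NOT false = true
[2.2] true AND true = true
[2.3.1] false → false (antecedent false ⇒ implication holds) = true
[2.3.2] true OR false = true
[2.3] true → true = true
[2] true AND true AND true = true
[root] true AND true = true
Overall: true → merged

Merged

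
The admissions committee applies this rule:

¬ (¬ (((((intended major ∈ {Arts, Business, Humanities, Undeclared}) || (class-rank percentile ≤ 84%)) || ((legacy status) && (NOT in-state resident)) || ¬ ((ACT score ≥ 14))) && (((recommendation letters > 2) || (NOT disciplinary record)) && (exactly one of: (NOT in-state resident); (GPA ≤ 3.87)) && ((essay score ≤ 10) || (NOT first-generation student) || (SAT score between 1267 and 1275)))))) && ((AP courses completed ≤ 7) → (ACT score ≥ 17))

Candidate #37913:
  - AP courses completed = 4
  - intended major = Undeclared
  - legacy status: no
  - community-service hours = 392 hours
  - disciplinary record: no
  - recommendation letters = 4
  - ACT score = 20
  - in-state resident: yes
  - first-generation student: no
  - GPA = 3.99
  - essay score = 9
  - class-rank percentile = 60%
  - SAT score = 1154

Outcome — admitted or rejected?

Atomic conditions:
  intended major ∈ {Arts, Business, Humanities, Undeclared}: Undeclared is in the set → true
  class-rank percentile ≤ 84%: 60 ≤ 84 is true
  legacy status: no → false
  NOT in-state resident: yes → false
  ACT score ≥ 14: 20 ≥ 14 is true
  recommendation letters > 2: 4 > 2 is true
  NOT disciplinary record: no → true
  GPA ≤ 3.87: 3.99 ≤ 3.87 is false
  essay score ≤ 10: 9 ≤ 10 is true
  NOT first-generation student: no → true
  SAT score between 1267 and 1275: 1154 in [1267, 1275] is false
  AP courses completed ≤ 7: 4 ≤ 7 is true
  ACT score ≥ 17: 20 ≥ 17 is true
Combine:
[1.1.1.1.1] true OR true = true
[1.1.1.1.2] false AND false = false
[1.1.1.1.3] NOT true = false
[1.1.1.1] true OR false OR false = true
[1.1.1.2.1] true OR true = true
[1.1.1.2.2] exactly-one(false, false) = false
[1.1.1.2.3] true OR true OR false = true
[1.1.1.2] true AND false AND true = false
[1.1.1] true AND false = false
[1.1] NOT false = true
[1] NOT true = false
[2] true → true = true
[root] false AND true = false
Overall: false → rejected

Rejected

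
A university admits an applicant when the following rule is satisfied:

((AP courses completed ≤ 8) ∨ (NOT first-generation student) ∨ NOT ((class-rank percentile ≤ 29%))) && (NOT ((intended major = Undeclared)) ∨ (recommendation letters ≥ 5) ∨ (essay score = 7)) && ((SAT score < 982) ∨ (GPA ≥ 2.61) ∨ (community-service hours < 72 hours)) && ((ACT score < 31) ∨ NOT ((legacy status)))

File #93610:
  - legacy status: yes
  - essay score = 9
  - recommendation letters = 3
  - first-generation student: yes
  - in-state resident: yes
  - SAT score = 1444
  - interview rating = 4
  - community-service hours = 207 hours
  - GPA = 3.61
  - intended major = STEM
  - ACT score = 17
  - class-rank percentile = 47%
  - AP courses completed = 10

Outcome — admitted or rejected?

Admitted

Atomic conditions:
  AP courses completed ≤ 8: 10 ≤ 8 is false
  NOT first-generation student: yes → false
  class-rank percentile ≤ 29%: 47 ≤ 29 is false
  intended major = Undeclared: STEM == Undeclared is false
  recommendation letters ≥ 5: 3 ≥ 5 is false
  essay score = 7: 9 == 7 is false
  SAT score < 982: 1444 < 982 is false
  GPA ≥ 2.61: 3.61 ≥ 2.61 is true
  community-service hours < 72 hours: 207 < 72 is false
  ACT score < 31: 17 < 31 is true
  legacy status: yes → true
Combine:
[1.3] NOT false = true
[1] false OR false OR true = true
[2.1] NOT false = true
[2] true OR false OR false = true
[3] false OR true OR false = true
[4.2] NOT true = false
[4] true OR false = true
[root] true AND true AND true AND true = true
Overall: true → admitted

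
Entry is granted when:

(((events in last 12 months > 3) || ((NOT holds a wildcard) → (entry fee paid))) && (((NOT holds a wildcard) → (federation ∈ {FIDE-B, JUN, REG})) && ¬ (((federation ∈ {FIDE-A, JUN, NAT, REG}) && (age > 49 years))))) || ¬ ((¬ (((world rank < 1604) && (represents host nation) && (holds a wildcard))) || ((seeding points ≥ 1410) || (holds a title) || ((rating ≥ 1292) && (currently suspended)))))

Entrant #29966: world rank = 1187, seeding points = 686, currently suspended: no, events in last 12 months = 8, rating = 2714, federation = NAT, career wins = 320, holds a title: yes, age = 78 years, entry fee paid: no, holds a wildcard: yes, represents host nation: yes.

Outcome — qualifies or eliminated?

Atomic conditions:
  events in last 12 months > 3: 8 > 3 is true
  NOT holds a wildcard: yes → false
  entry fee paid: no → false
  federation ∈ {FIDE-B, JUN, REG}: NAT is not in the set → false
  federation ∈ {FIDE-A, JUN, NAT, REG}: NAT is in the set → true
  age > 49 years: 78 > 49 is true
  world rank < 1604: 1187 < 1604 is true
  represents host nation: yes → true
  holds a wildcard: yes → true
  seeding points ≥ 1410: 686 ≥ 1410 is false
  holds a title: yes → true
  rating ≥ 1292: 2714 ≥ 1292 is true
  currently suspended: no → false
Combine:
[1.1.2] false → false (antecedent false ⇒ implication holds) = true
[1.1] true OR true = true
[1.2.1] false → false (antecedent false ⇒ implication holds) = true
[1.2.2.1] true AND true = true
[1.2.2] NOT true = false
[1.2] true AND false = false
[1] true AND false = false
[2.1.1.1] true AND true AND true = true
[2.1.1] NOT true = false
[2.1.2.3] true AND false = false
[2.1.2] false OR true OR false = true
[2.1] false OR true = true
[2] NOT true = false
[root] false OR false = false
Overall: false → eliminated

Eliminated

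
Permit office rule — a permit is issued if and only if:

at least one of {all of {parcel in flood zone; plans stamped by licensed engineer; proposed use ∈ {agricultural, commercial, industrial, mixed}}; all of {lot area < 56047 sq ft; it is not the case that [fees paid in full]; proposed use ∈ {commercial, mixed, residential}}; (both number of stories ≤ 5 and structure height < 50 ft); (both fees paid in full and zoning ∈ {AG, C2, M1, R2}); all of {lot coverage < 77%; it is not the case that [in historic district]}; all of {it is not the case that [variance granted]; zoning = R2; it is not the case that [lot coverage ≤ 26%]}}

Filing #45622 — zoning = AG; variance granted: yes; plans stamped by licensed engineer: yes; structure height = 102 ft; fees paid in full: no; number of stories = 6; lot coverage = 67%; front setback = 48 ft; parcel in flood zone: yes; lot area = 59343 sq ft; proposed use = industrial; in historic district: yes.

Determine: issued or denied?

Issued

Atomic conditions:
  parcel in flood zone: yes → true
  plans stamped by licensed engineer: yes → true
  proposed use ∈ {agricultural, commercial, industrial, mixed}: industrial is in the set → true
  lot area < 56047 sq ft: 59343 < 56047 is false
  fees paid in full: no → false
  proposed use ∈ {commercial, mixed, residential}: industrial is not in the set → false
  number of stories ≤ 5: 6 ≤ 5 is false
  structure height < 50 ft: 102 < 50 is false
  zoning ∈ {AG, C2, M1, R2}: AG is in the set → true
  lot coverage < 77%: 67 < 77 is true
  in historic district: yes → true
  variance granted: yes → true
  zoning = R2: AG == R2 is false
  lot coverage ≤ 26%: 67 ≤ 26 is false
Combine:
[1] true AND true AND true = true
[2.2] NOT false = true
[2] false AND true AND false = false
[3] false AND false = false
[4] false AND true = false
[5.2] NOT true = false
[5] true AND false = false
[6.1] NOT true = false
[6.3] NOT false = true
[6] false AND false AND true = false
[root] true OR false OR false OR false OR false OR false = true
Overall: true → issued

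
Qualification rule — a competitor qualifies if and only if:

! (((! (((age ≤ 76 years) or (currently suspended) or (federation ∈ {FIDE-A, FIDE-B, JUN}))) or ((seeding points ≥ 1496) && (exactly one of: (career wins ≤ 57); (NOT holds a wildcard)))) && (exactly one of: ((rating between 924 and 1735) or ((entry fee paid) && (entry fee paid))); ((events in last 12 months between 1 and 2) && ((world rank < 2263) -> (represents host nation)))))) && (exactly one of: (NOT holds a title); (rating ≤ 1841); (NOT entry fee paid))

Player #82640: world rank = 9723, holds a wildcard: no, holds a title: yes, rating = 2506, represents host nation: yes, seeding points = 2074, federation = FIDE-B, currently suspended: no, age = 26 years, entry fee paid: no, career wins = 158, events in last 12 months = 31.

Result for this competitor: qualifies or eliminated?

Qualifies

Atomic conditions:
  age ≤ 76 years: 26 ≤ 76 is true
  currently suspended: no → false
  federation ∈ {FIDE-A, FIDE-B, JUN}: FIDE-B is in the set → true
  seeding points ≥ 1496: 2074 ≥ 1496 is true
  career wins ≤ 57: 158 ≤ 57 is false
  NOT holds a wildcard: no → true
  rating between 924 and 1735: 2506 in [924, 1735] is false
  entry fee paid: no → false
  events in last 12 months between 1 and 2: 31 in [1, 2] is false
  world rank < 2263: 9723 < 2263 is false
  represents host nation: yes → true
  NOT holds a title: yes → false
  rating ≤ 1841: 2506 ≤ 1841 is false
  NOT entry fee paid: no → true
Combine:
[1.1.1.1.1] true OR false OR true = true
[1.1.1.1] NOT true = false
[1.1.1.2.2] exactly-one(false, true) = true
[1.1.1.2] true AND true = true
[1.1.1] false OR true = true
[1.1.2.1.2] false AND false = false
[1.1.2.1] false OR false = false
[1.1.2.2.2] false → true (antecedent false ⇒ implication holds) = true
[1.1.2.2] false AND true = false
[1.1.2] exactly-one(false, false) = false
[1.1] true AND false = false
[1] NOT false = true
[2] exactly-one(false, false, true) = true
[root] true AND true = true
Overall: true → qualifies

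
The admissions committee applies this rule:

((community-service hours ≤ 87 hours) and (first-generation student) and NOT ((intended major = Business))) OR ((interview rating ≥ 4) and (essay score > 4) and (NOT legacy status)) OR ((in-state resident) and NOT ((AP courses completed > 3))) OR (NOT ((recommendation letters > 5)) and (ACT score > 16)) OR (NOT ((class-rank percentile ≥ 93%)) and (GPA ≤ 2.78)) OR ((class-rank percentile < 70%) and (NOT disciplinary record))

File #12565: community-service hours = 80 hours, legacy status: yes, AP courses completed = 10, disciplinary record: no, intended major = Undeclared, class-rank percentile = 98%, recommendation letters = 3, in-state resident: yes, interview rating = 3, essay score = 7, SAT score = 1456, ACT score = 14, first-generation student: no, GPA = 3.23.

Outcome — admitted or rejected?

Atomic conditions:
  community-service hours ≤ 87 hours: 80 ≤ 87 is true
  first-generation student: no → false
  intended major = Business: Undeclared == Business is false
  interview rating ≥ 4: 3 ≥ 4 is false
  essay score > 4: 7 > 4 is true
  NOT legacy status: yes → false
  in-state resident: yes → true
  AP courses completed > 3: 10 > 3 is true
  recommendation letters > 5: 3 > 5 is false
  ACT score > 16: 14 > 16 is false
  class-rank percentile ≥ 93%: 98 ≥ 93 is true
  GPA ≤ 2.78: 3.23 ≤ 2.78 is false
  class-rank percentile < 70%: 98 < 70 is false
  NOT disciplinary record: no → true
Combine:
[1.3] NOT false = true
[1] true AND false AND true = false
[2] false AND true AND false = false
[3.2] NOT true = false
[3] true AND false = false
[4.1] NOT false = true
[4] true AND false = false
[5.1] NOT true = false
[5] false AND false = false
[6] false AND true = false
[root] false OR false OR false OR false OR false OR false = false
Overall: false → rejected

Rejected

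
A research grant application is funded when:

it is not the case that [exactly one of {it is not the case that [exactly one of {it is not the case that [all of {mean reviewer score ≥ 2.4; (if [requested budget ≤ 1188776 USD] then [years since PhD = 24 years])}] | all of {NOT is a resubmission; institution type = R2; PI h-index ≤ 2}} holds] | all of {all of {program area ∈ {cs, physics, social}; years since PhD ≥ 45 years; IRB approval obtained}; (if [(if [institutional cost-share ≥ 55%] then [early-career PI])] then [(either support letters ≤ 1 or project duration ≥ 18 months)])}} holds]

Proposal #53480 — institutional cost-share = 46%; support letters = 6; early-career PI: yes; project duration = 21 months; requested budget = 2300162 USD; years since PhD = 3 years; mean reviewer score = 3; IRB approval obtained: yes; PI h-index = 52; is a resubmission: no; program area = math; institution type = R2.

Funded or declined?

Atomic conditions:
  mean reviewer score ≥ 2.4: 3 ≥ 2.4 is true
  requested budget ≤ 1188776 USD: 2300162 ≤ 1188776 is false
  years since PhD = 24 years: 3 == 24 is false
  NOT is a resubmission: no → true
  institution type = R2: R2 == R2 is true
  PI h-index ≤ 2: 52 ≤ 2 is false
  program area ∈ {cs, physics, social}: math is not in the set → false
  years since PhD ≥ 45 years: 3 ≥ 45 is false
  IRB approval obtained: yes → true
  institutional cost-share ≥ 55%: 46 ≥ 55 is false
  early-career PI: yes → true
  support letters ≤ 1: 6 ≤ 1 is false
  project duration ≥ 18 months: 21 ≥ 18 is true
Combine:
[1.1.1.1.1.2] false → false (antecedent false ⇒ implication holds) = true
[1.1.1.1.1] true AND true = true
[1.1.1.1] NOT true = false
[1.1.1.2] true AND true AND false = false
[1.1.1] exactly-one(false, false) = false
[1.1] NOT false = true
[1.2.1] false AND false AND true = false
[1.2.2.1] false → true (antecedent false ⇒ implication holds) = true
[1.2.2.2] false OR true = true
[1.2.2] true → true = true
[1.2] false AND true = false
[1] exactly-one(true, false) = true
[root] NOT true = false
Overall: false → declined

Declined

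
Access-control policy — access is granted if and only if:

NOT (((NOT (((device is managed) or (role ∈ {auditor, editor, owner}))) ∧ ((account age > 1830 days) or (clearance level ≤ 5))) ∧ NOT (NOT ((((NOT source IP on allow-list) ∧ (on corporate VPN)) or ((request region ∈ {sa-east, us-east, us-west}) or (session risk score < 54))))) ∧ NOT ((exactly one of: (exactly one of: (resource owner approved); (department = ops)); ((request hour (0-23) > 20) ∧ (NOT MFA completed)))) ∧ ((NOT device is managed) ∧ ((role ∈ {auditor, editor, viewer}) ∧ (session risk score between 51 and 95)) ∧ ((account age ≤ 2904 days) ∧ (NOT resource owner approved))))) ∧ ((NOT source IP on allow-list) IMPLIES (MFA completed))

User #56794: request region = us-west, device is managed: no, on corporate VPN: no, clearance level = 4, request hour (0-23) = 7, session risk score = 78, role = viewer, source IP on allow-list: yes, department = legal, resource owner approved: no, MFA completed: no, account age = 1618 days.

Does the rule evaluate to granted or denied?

Atomic conditions:
  device is managed: no → false
  role ∈ {auditor, editor, owner}: viewer is not in the set → false
  account age > 1830 days: 1618 > 1830 is false
  clearance level ≤ 5: 4 ≤ 5 is true
  NOT source IP on allow-list: yes → false
  on corporate VPN: no → false
  request region ∈ {sa-east, us-east, us-west}: us-west is in the set → true
  session risk score < 54: 78 < 54 is false
  resource owner approved: no → false
  department = ops: legal == ops is false
  request hour (0-23) > 20: 7 > 20 is false
  NOT MFA completed: no → true
  NOT device is managed: no → true
  role ∈ {auditor, editor, viewer}: viewer is in the set → true
  session risk score between 51 and 95: 78 in [51, 95] is true
  account age ≤ 2904 days: 1618 ≤ 2904 is true
  NOT resource owner approved: no → true
  MFA completed: no → false
Combine:
[1.1.1.1.1] false OR false = false
[1.1.1.1] NOT false = true
[1.1.1.2] false OR true = true
[1.1.1] true AND true = true
[1.1.2.1.1.1] false AND false = false
[1.1.2.1.1.2] true OR false = true
[1.1.2.1.1] false OR true = true
[1.1.2.1] NOT true = false
[1.1.2] NOT false = true
[1.1.3.1.1] exactly-one(false, false) = false
[1.1.3.1.2] false AND true = false
[1.1.3.1] exactly-one(false, false) = false
[1.1.3] NOT false = true
[1.1.4.2] true AND true = true
[1.1.4.3] true AND true = true
[1.1.4] true AND true AND true = true
[1.1] true AND true AND true AND true = true
[1] NOT true = false
[2] false → false (antecedent false ⇒ implication holds) = true
[root] false AND true = false
Overall: false → denied

Denied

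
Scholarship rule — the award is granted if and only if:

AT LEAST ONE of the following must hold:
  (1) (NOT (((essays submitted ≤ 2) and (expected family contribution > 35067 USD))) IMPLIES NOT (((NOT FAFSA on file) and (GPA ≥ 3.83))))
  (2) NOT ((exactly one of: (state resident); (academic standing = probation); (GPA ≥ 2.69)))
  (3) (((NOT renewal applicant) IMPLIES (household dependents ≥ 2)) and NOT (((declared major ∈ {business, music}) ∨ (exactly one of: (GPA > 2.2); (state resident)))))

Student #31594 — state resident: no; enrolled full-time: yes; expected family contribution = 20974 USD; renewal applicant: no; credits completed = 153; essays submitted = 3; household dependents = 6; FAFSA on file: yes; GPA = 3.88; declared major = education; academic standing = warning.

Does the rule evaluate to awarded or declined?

Awarded

Atomic conditions:
  essays submitted ≤ 2: 3 ≤ 2 is false
  expected family contribution > 35067 USD: 20974 > 35067 is false
  NOT FAFSA on file: yes → false
  GPA ≥ 3.83: 3.88 ≥ 3.83 is true
  state resident: no → false
  academic standing = probation: warning == probation is false
  GPA ≥ 2.69: 3.88 ≥ 2.69 is true
  NOT renewal applicant: no → true
  household dependents ≥ 2: 6 ≥ 2 is true
  declared major ∈ {business, music}: education is not in the set → false
  GPA > 2.2: 3.88 > 2.2 is true
Combine:
[1.1.1] false AND false = false
[1.1] NOT false = true
[1.2.1] false AND true = false
[1.2] NOT false = true
[1] true → true = true
[2.1] exactly-one(false, false, true) = true
[2] NOT true = false
[3.1] true → true = true
[3.2.1.2] exactly-one(true, false) = true
[3.2.1] false OR true = true
[3.2] NOT true = false
[3] true AND false = false
[root] true OR false OR false = true
Overall: true → awarded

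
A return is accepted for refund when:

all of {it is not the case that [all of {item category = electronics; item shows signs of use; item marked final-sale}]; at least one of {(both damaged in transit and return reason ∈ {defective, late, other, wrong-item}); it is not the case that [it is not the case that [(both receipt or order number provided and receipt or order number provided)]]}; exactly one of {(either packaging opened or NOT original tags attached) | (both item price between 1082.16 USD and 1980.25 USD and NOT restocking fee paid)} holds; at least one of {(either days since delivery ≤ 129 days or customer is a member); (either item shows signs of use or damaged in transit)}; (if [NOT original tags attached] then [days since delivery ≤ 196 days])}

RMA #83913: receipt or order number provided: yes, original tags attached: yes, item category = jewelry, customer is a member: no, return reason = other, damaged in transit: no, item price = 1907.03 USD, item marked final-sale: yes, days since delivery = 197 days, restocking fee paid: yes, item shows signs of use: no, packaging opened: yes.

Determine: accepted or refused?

Atomic conditions:
  item category = electronics: jewelry == electronics is false
  item shows signs of use: no → false
  item marked final-sale: yes → true
  damaged in transit: no → false
  return reason ∈ {defective, late, other, wrong-item}: other is in the set → true
  receipt or order number provided: yes → true
  packaging opened: yes → true
  NOT original tags attached: yes → false
  item price between 1082.16 USD and 1980.25 USD: 1907.03 in [1082.16, 1980.25] is true
  NOT restocking fee paid: yes → false
  days since delivery ≤ 129 days: 197 ≤ 129 is false
  customer is a member: no → false
  days since delivery ≤ 196 days: 197 ≤ 196 is false
Combine:
[1.1] false AND false AND true = false
[1] NOT false = true
[2.1] false AND true = false
[2.2.1.1] true AND true = true
[2.2.1] NOT true = false
[2.2] NOT false = true
[2] false OR true = true
[3.1] true OR false = true
[3.2] true AND false = false
[3] exactly-one(true, false) = true
[4.1] false OR false = false
[4.2] false OR false = false
[4] false OR false = false
[5] false → false (antecedent false ⇒ implication holds) = true
[root] true AND true AND true AND false AND true = false
Overall: false → refused

Refused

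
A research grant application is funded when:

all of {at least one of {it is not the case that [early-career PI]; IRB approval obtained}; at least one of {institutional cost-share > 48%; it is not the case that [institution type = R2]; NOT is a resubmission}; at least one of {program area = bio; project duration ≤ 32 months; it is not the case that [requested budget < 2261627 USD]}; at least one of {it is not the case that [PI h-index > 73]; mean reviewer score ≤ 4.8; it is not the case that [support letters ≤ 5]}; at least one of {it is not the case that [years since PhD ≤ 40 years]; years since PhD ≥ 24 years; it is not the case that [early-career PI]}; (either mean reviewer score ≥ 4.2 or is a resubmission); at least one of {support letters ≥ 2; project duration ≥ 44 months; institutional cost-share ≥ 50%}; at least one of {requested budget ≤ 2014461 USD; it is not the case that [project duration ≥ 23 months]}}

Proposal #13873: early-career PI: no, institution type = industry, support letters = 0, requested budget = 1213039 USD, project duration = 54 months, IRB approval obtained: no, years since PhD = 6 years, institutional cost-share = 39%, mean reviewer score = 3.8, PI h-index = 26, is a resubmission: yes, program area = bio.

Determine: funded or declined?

Funded

Atomic conditions:
  early-career PI: no → false
  IRB approval obtained: no → false
  institutional cost-share > 48%: 39 > 48 is false
  institution type = R2: industry == R2 is false
  NOT is a resubmission: yes → false
  program area = bio: bio == bio is true
  project duration ≤ 32 months: 54 ≤ 32 is false
  requested budget < 2261627 USD: 1213039 < 2261627 is true
  PI h-index > 73: 26 > 73 is false
  mean reviewer score ≤ 4.8: 3.8 ≤ 4.8 is true
  support letters ≤ 5: 0 ≤ 5 is true
  years since PhD ≤ 40 years: 6 ≤ 40 is true
  years since PhD ≥ 24 years: 6 ≥ 24 is false
  mean reviewer score ≥ 4.2: 3.8 ≥ 4.2 is false
  is a resubmission: yes → true
  support letters ≥ 2: 0 ≥ 2 is false
  project duration ≥ 44 months: 54 ≥ 44 is true
  institutional cost-share ≥ 50%: 39 ≥ 50 is false
  requested budget ≤ 2014461 USD: 1213039 ≤ 2014461 is true
  project duration ≥ 23 months: 54 ≥ 23 is true
Combine:
[1.1] NOT false = true
[1] true OR false = true
[2.2] NOT false = true
[2] false OR true OR false = true
[3.3] NOT true = false
[3] true OR false OR false = true
[4.1] NOT false = true
[4.3] NOT true = false
[4] true OR true OR false = true
[5.1] NOT true = false
[5.3] NOT false = true
[5] false OR false OR true = true
[6] false OR true = true
[7] false OR true OR false = true
[8.2] NOT true = false
[8] true OR false = true
[root] true AND true AND true AND true AND true AND true AND true AND true = true
Overall: true → funded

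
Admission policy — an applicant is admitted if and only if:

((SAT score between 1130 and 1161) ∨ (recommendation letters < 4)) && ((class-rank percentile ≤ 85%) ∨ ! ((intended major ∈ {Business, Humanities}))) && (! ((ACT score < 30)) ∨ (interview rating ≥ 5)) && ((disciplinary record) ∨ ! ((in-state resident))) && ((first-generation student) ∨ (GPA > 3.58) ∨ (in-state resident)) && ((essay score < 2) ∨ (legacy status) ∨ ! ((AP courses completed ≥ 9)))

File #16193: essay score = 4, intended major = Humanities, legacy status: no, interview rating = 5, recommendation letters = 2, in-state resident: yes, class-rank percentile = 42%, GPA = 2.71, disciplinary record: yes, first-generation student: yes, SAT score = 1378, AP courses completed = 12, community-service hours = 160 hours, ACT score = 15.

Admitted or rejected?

Atomic conditions:
  SAT score between 1130 and 1161: 1378 in [1130, 1161] is false
  recommendation letters < 4: 2 < 4 is true
  class-rank percentile ≤ 85%: 42 ≤ 85 is true
  intended major ∈ {Business, Humanities}: Humanities is in the set → true
  ACT score < 30: 15 < 30 is true
  interview rating ≥ 5: 5 ≥ 5 is true
  disciplinary record: yes → true
  in-state resident: yes → true
  first-generation student: yes → true
  GPA > 3.58: 2.71 > 3.58 is false
  essay score < 2: 4 < 2 is false
  legacy status: no → false
  AP courses completed ≥ 9: 12 ≥ 9 is true
Combine:
[1] false OR true = true
[2.2] NOT true = false
[2] true OR false = true
[3.1] NOT true = false
[3] false OR true = true
[4.2] NOT true = false
[4] true OR false = true
[5] true OR false OR true = true
[6.3] NOT true = false
[6] false OR false OR false = false
[root] true AND true AND true AND true AND true AND false = false
Overall: false → rejected

Rejected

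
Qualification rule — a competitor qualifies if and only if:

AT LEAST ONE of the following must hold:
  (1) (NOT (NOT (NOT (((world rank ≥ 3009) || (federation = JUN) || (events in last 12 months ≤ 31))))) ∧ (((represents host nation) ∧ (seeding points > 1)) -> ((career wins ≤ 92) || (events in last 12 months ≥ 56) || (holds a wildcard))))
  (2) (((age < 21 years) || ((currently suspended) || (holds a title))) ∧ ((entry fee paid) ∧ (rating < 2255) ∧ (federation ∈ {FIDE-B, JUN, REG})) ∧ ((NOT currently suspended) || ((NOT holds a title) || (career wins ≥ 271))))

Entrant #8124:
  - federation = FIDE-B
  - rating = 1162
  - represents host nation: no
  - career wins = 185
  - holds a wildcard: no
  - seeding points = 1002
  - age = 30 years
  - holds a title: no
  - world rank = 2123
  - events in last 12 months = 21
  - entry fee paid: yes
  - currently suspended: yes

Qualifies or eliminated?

Qualifies

Atomic conditions:
  world rank ≥ 3009: 2123 ≥ 3009 is false
  federation = JUN: FIDE-B == JUN is false
  events in last 12 months ≤ 31: 21 ≤ 31 is true
  represents host nation: no → false
  seeding points > 1: 1002 > 1 is true
  career wins ≤ 92: 185 ≤ 92 is false
  events in last 12 months ≥ 56: 21 ≥ 56 is false
  holds a wildcard: no → false
  age < 21 years: 30 < 21 is false
  currently suspended: yes → true
  holds a title: no → false
  entry fee paid: yes → true
  rating < 2255: 1162 < 2255 is true
  federation ∈ {FIDE-B, JUN, REG}: FIDE-B is in the set → true
  NOT currently suspended: yes → false
  NOT holds a title: no → true
  career wins ≥ 271: 185 ≥ 271 is false
Combine:
[1.1.1.1.1] false OR false OR true = true
[1.1.1.1] NOT true = false
[1.1.1] NOT false = true
[1.1] NOT true = false
[1.2.1] false AND true = false
[1.2.2] false OR false OR false = false
[1.2] false → false (antecedent false ⇒ implication holds) = true
[1] false AND true = false
[2.1.2] true OR false = true
[2.1] false OR true = true
[2.2] true AND true AND true = true
[2.3.2] true OR false = true
[2.3] false OR true = true
[2] true AND true AND true = true
[root] false OR true = true
Overall: true → qualifies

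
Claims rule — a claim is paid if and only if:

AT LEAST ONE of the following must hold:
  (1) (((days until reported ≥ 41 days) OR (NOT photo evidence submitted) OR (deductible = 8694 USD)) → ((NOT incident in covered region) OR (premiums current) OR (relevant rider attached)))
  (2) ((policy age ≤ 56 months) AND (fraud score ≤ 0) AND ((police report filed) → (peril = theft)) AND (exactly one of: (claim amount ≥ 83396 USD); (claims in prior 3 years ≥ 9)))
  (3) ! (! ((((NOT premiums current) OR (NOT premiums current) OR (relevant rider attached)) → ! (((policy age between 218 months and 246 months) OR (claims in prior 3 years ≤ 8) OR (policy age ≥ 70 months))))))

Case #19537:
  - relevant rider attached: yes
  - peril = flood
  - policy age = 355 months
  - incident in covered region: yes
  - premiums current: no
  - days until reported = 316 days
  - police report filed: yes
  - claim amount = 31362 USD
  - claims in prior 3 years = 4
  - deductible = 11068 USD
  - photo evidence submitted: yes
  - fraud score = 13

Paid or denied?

Paid

Atomic conditions:
  days until reported ≥ 41 days: 316 ≥ 41 is true
  NOT photo evidence submitted: yes → false
  deductible = 8694 USD: 11068 == 8694 is false
  NOT incident in covered region: yes → false
  premiums current: no → false
  relevant rider attached: yes → true
  policy age ≤ 56 months: 355 ≤ 56 is false
  fraud score ≤ 0: 13 ≤ 0 is false
  police report filed: yes → true
  peril = theft: flood == theft is false
  claim amount ≥ 83396 USD: 31362 ≥ 83396 is false
  claims in prior 3 years ≥ 9: 4 ≥ 9 is false
  NOT premiums current: no → true
  policy age between 218 months and 246 months: 355 in [218, 246] is false
  claims in prior 3 years ≤ 8: 4 ≤ 8 is true
  policy age ≥ 70 months: 355 ≥ 70 is true
Combine:
[1.1] true OR false OR false = true
[1.2] false OR false OR true = true
[1] true → true = true
[2.3] true → false = false
[2.4] exactly-one(false, false) = false
[2] false AND false AND false AND false = false
[3.1.1.1] true OR true OR true = true
[3.1.1.2.1] false OR true OR true = true
[3.1.1.2] NOT true = false
[3.1.1] true → false = false
[3.1] NOT false = true
[3] NOT true = false
[root] true OR false OR false = true
Overall: true → paid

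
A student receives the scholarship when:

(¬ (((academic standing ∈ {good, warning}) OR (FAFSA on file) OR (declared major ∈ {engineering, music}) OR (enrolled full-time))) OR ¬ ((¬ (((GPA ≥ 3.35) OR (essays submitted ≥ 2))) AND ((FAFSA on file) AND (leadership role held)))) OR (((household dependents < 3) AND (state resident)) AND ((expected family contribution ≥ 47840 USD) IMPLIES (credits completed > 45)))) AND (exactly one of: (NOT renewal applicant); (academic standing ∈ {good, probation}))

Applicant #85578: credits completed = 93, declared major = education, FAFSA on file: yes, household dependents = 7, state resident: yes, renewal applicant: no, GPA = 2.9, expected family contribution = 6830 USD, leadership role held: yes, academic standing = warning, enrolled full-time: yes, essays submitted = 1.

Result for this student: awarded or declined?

Declined

Atomic conditions:
  academic standing ∈ {good, warning}: warning is in the set → true
  FAFSA on file: yes → true
  declared major ∈ {engineering, music}: education is not in the set → false
  enrolled full-time: yes → true
  GPA ≥ 3.35: 2.9 ≥ 3.35 is false
  essays submitted ≥ 2: 1 ≥ 2 is false
  leadership role held: yes → true
  household dependents < 3: 7 < 3 is false
  state resident: yes → true
  expected family contribution ≥ 47840 USD: 6830 ≥ 47840 is false
  credits completed > 45: 93 > 45 is true
  NOT renewal applicant: no → true
  academic standing ∈ {good, probation}: warning is not in the set → false
Combine:
[1.1.1] true OR true OR false OR true = true
[1.1] NOT true = false
[1.2.1.1.1] false OR false = false
[1.2.1.1] NOT false = true
[1.2.1.2] true AND true = true
[1.2.1] true AND true = true
[1.2] NOT true = false
[1.3.1] false AND true = false
[1.3.2] false → true (antecedent false ⇒ implication holds) = true
[1.3] false AND true = false
[1] false OR false OR false = false
[2] exactly-one(true, false) = true
[root] false AND true = false
Overall: false → declined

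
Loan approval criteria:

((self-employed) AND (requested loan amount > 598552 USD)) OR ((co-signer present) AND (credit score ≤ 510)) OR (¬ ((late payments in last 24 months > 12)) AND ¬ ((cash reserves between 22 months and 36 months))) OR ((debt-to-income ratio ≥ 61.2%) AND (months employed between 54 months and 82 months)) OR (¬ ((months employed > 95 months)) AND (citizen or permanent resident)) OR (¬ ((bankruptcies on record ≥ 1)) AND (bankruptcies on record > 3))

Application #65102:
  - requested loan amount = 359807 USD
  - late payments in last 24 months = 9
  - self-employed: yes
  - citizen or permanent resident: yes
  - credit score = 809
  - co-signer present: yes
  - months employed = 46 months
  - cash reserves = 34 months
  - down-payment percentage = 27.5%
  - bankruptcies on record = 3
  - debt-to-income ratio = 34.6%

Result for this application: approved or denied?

Atomic conditions:
  self-employed: yes → true
  requested loan amount > 598552 USD: 359807 > 598552 is false
  co-signer present: yes → true
  credit score ≤ 510: 809 ≤ 510 is false
  late payments in last 24 months > 12: 9 > 12 is false
  cash reserves between 22 months and 36 months: 34 in [22, 36] is true
  debt-to-income ratio ≥ 61.2%: 34.6 ≥ 61.2 is false
  months employed between 54 months and 82 months: 46 in [54, 82] is false
  months employed > 95 months: 46 > 95 is false
  citizen or permanent resident: yes → true
  bankruptcies on record ≥ 1: 3 ≥ 1 is true
  bankruptcies on record > 3: 3 > 3 is false
Combine:
[1] true AND false = false
[2] true AND false = false
[3.1] NOT false = true
[3.2] NOT true = false
[3] true AND false = false
[4] false AND false = false
[5.1] NOT false = true
[5] true AND true = true
[6.1] NOT true = false
[6] false AND false = false
[root] false OR false OR false OR false OR true OR false = true
Overall: true → approved

Approved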